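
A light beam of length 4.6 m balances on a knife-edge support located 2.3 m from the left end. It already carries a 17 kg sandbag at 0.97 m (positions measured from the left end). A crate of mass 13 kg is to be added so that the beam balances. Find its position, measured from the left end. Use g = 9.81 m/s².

Sum moments about the knife-edge support (at 2.3 m from the left end) (the support reaction has zero arm there).
Sandbag: 17 × 9.81 = 166.8 N down at 0.97 m → arm 1.33 m, τ = 166.8 × 1.33 = 221.8 N·m counterclockwise.
Net moment of existing loads = 221.8 N·m counterclockwise.
The crate weighs 13 × 9.81 = 127.5 N and must supply an equal clockwise moment, so its lever arm about the knife-edge support is 221.8 / 127.5 = 1.74 m.
That puts it at 2.3 + 1.74 = 4.04 m from the left end.

x ≈ 4.04 m from the left end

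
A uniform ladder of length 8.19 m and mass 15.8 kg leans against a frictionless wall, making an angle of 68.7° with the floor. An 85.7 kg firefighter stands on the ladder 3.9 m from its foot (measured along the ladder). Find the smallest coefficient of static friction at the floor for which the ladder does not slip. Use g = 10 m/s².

μ_min ≈ 0.187

Take moments about the foot of the ladder.
Ladder weight 15.8×10 = 158 N acts at 4.095 m along the ladder; its horizontal arm is 4.095·cos68.7° = 1.488 m → τ = 235.1 N·m clockwise.
Firefighter: 85.7×10 = 857 N at 3.9 m → arm 1.417 m → τ = 1214 N·m clockwise.
Wall normal N acts horizontally at the top; its moment arm is the height L sinθ = 8.19·sin68.7° = 7.631 m, counterclockwise.
Στ = 0 ⇒ N × 7.631 = 1449 ⇒ N = 189.9 N.
ΣFx = 0 ⇒ f = N_wall = 189.9 N. ΣFy = 0 ⇒ N_floor = 1015 N.
μ_min = f / N_floor = 189.9 / 1015 = 0.187.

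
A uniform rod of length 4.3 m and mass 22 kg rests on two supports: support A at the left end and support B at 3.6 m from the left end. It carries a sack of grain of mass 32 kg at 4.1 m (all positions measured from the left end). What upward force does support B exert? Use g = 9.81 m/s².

R_B ≈ 486 N

Choose support A as the axis so its reaction then has zero moment arm.
Beam weight: 22 × 9.81 = 215.8 N down at 2.15 m → arm 2.15 m, τ = 215.8 × 2.15 = 464 N·m clockwise.
Sack of grain: 32 × 9.81 = 313.9 N down at 4.1 m → arm 4.1 m, τ = 313.9 × 4.1 = 1287 N·m clockwise.
Net load moment about support A = 1751 N·m clockwise.
Reaction R at support B is upward at 3.6 m, arm 3.6 m → moment R × 3.6 counterclockwise.
Balancing moments: R × 3.6 = 1751, giving R = 486 N.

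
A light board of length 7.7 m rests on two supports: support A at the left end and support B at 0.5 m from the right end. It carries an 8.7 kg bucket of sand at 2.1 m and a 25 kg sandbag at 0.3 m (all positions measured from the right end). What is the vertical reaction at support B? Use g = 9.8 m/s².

About support A:
Bucket of sand: 8.7 × 9.8 = 85.26 N down at 2.1 m → arm 5.6 m, τ = 85.26 × 5.6 = 477.5 N·m clockwise.
Sandbag: 25 × 9.8 = 245 N down at 0.3 m → arm 7.4 m, τ = 245 × 7.4 = 1813 N·m clockwise.
Net load moment about support A = 2290 N·m clockwise.
Reaction R at support B is upward at 0.5 m, arm 7.2 m → moment R × 7.2 counterclockwise.
Balancing moments: R × 7.2 = 2290, giving R = 318 N.

R_B ≈ 318 N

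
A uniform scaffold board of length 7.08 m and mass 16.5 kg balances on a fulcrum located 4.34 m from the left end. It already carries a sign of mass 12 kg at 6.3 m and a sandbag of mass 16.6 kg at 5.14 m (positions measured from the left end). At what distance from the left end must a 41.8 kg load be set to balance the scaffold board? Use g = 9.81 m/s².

x ≈ 3.78 m from the left end

About the fulcrum (at 4.34 m from the left end):
Beam weight: 16.5 × 9.81 = 161.9 N down at 3.54 m → arm 0.8 m, τ = 161.9 × 0.8 = 129.5 N·m counterclockwise.
Sign: 12 × 9.81 = 117.7 N down at 6.3 m → arm 1.96 m, τ = 117.7 × 1.96 = 230.7 N·m clockwise.
Sandbag: 16.6 × 9.81 = 162.8 N down at 5.14 m → arm 0.8 m, τ = 162.8 × 0.8 = 130.2 N·m clockwise.
Net moment of existing loads = 231.4 N·m clockwise.
The load weighs 41.8 × 9.81 = 410.1 N and must supply an equal counterclockwise moment, so its lever arm about the fulcrum is 231.4 / 410.1 = 0.564 m.
That puts it at 4.34 − 0.564 = 3.78 m from the left end.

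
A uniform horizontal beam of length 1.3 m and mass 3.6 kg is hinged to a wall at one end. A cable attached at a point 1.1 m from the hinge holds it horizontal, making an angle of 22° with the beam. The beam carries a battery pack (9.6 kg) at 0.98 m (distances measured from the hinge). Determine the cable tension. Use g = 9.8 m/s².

T ≈ 279 N

Sum moments about the hinge (the unknown hinge reaction has zero arm there).
Beam weight: 3.6 × 9.8 = 35.28 N down at 0.65 m → arm 0.65 m, τ = 35.28 × 0.65 = 22.93 N·m clockwise.
Battery pack: 9.6 × 9.8 = 94.08 N down at 0.98 m → arm 0.98 m, τ = 94.08 × 0.98 = 92.2 N·m clockwise.
Total clockwise load moment = 115.1 N·m.
The cable tension T acts at 1.1 m; only its component perpendicular to the beam, T sinθ, produces torque. sin 22° = 0.3746.
Balancing moments: T × 1.1 × 0.3746 = 115.1, giving T = 115.1 / 0.4121 = 279 N.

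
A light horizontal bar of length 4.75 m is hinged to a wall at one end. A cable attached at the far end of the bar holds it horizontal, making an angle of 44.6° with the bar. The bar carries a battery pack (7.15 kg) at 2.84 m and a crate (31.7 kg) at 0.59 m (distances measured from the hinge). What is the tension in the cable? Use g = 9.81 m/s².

Choose the hinge as the axis so the unknown hinge reaction has zero arm there.
Battery pack: 7.15 × 9.81 = 70.14 N down at 2.84 m → arm 2.84 m, τ = 70.14 × 2.84 = 199.2 N·m clockwise.
Crate: 31.7 × 9.81 = 311 N down at 0.59 m → arm 0.59 m, τ = 311 × 0.59 = 183.5 N·m clockwise.
Total clockwise load moment = 382.7 N·m.
The cable tension T acts at 4.75 m; only its component perpendicular to the bar, T sinθ, produces torque. sin 44.6° = 0.7022.
Setting net torque to zero: T × 4.75 × 0.7022 = 382.7 → T = 382.7 / 3.335 = 115 N.

T ≈ 115 N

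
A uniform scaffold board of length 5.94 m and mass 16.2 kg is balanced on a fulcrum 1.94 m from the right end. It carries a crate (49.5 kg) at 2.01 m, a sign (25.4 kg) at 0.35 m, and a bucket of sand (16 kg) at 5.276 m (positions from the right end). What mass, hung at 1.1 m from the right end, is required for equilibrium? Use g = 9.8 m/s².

m ≈ 39.5 kg

Sum moments about the fulcrum (at 1.94 m from the right end) (the support reaction has zero arm there).
Beam weight: 16.2 × 9.8 = 158.8 N down at 2.97 m → arm 1.03 m, τ = 158.8 × 1.03 = 163.6 N·m counterclockwise.
Crate: 49.5 × 9.8 = 485.1 N down at 2.01 m → arm 0.07 m, τ = 485.1 × 0.07 = 33.96 N·m counterclockwise.
Sign: 25.4 × 9.8 = 248.9 N down at 0.35 m → arm 1.59 m, τ = 248.9 × 1.59 = 395.8 N·m clockwise.
Bucket of sand: 16 × 9.8 = 156.8 N down at 5.276 m → arm 3.336 m, τ = 156.8 × 3.336 = 523.1 N·m counterclockwise.
Net moment of known loads = 324.9 N·m counterclockwise.
An unknown mass m at 1.1 m has arm 0.84 m; its moment is m·g·0.84 clockwise.
For rotational equilibrium, m × 9.8 × 0.84 = 324.9, so m = 324.9 / (9.8 × 0.84) = 39.5 kg.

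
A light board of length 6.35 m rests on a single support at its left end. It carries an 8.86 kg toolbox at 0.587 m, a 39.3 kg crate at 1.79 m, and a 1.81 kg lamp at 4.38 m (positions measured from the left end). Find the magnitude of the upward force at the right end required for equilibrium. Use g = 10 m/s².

About the left end:
Toolbox: 8.86 × 10 = 88.6 N down at 0.587 m → arm 0.587 m, τ = 88.6 × 0.587 = 52.01 N·m clockwise.
Crate: 39.3 × 10 = 393 N down at 1.79 m → arm 1.79 m, τ = 393 × 1.79 = 703.5 N·m clockwise.
Lamp: 1.81 × 10 = 18.1 N down at 4.38 m → arm 4.38 m, τ = 18.1 × 4.38 = 79.28 N·m clockwise.
Net moment of the loads = 834.8 N·m clockwise.
The upward force F acts at the right end, arm 6.35 m, giving F × 6.35 counterclockwise.
Setting net torque to zero: F × 6.35 = 834.8 → F = 834.8 / 6.35 = 131 N.

F ≈ 131 N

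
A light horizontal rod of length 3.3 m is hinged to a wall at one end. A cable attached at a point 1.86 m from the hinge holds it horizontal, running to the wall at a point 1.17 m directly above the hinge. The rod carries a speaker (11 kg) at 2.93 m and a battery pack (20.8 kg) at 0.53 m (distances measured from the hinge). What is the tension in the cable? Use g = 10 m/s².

Choose the hinge as the axis so the unknown hinge reaction has zero arm there.
Speaker: 11 × 10 = 110 N down at 2.93 m → arm 2.93 m, τ = 110 × 2.93 = 322.3 N·m clockwise.
Battery pack: 20.8 × 10 = 208 N down at 0.53 m → arm 0.53 m, τ = 208 × 0.53 = 110.2 N·m clockwise.
Total clockwise load moment = 432.5 N·m.
The cable tension T acts at 1.86 m; only its component perpendicular to the rod, T sinθ, produces torque. sinθ = h/√(h²+d²) = 1.17/√(1.17²+1.86²) = 0.5325.
Στ = 0 ⇒ T × 1.86 × 0.5325 = 432.5 ⇒ T = 432.5 / 0.9905 = 437 N.

T ≈ 437 N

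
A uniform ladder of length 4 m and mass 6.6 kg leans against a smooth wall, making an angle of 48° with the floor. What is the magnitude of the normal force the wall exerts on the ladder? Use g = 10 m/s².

N_wall ≈ 29.7 N

Take moments about the foot of the ladder.
Ladder weight 6.6×10 = 66 N acts at 2 m along the ladder; its horizontal arm is 2·cos48° = 1.338 m → τ = 88.31 N·m clockwise.
Wall normal N acts horizontally at the top; its moment arm is the height L sinθ = 4·sin48° = 2.973 m, counterclockwise.
For rotational equilibrium, N × 2.973 = 88.31, so N = 29.7 N.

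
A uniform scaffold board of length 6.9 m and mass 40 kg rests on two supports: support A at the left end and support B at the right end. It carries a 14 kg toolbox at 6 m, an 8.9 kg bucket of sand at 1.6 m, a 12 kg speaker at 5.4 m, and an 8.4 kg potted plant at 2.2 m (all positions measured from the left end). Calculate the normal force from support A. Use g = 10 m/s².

R_A ≈ 370 N

Choose support B as the axis so its reaction then has zero moment arm.
Beam weight: 40 × 10 = 400 N down at 3.45 m → arm 3.45 m, τ = 400 × 3.45 = 1380 N·m counterclockwise.
Toolbox: 14 × 10 = 140 N down at 6 m → arm 0.9 m, τ = 140 × 0.9 = 126 N·m counterclockwise.
Bucket of sand: 8.9 × 10 = 89 N down at 1.6 m → arm 5.3 m, τ = 89 × 5.3 = 471.7 N·m counterclockwise.
Speaker: 12 × 10 = 120 N down at 5.4 m → arm 1.5 m, τ = 120 × 1.5 = 180 N·m counterclockwise.
Potted plant: 8.4 × 10 = 84 N down at 2.2 m → arm 4.7 m, τ = 84 × 4.7 = 394.8 N·m counterclockwise.
Net load moment about support B = 2552 N·m counterclockwise.
Reaction R at support A is upward at 0 m, arm 6.9 m → moment R × 6.9 clockwise.
Στ = 0 ⇒ R × 6.9 = 2552 ⇒ R = 370 N.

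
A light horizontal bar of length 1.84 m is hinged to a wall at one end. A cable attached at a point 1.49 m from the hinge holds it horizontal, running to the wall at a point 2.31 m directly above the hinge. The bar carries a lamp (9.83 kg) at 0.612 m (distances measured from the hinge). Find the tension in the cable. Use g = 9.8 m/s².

T ≈ 47.1 N

About the hinge:
Lamp: 9.83 × 9.8 = 96.33 N down at 0.612 m → arm 0.612 m, τ = 96.33 × 0.612 = 58.95 N·m clockwise.
Total clockwise load moment = 58.95 N·m.
The cable tension T acts at 1.49 m; only its component perpendicular to the bar, T sinθ, produces torque. sinθ = h/√(h²+d²) = 2.31/√(2.31²+1.49²) = 0.8404.
Setting net torque to zero: T × 1.49 × 0.8404 = 58.95 → T = 58.95 / 1.252 = 47.1 N.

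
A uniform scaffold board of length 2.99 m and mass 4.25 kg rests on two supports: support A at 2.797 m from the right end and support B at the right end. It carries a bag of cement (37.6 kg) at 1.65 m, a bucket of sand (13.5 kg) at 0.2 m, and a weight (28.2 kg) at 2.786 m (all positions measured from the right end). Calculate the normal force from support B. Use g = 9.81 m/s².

Take moments about support A.
Beam weight: 4.25 × 9.81 = 41.69 N down at 1.495 m → arm 1.302 m, τ = 41.69 × 1.302 = 54.28 N·m clockwise.
Bag of cement: 37.6 × 9.81 = 368.9 N down at 1.65 m → arm 1.147 m, τ = 368.9 × 1.147 = 423.1 N·m clockwise.
Bucket of sand: 13.5 × 9.81 = 132.4 N down at 0.2 m → arm 2.597 m, τ = 132.4 × 2.597 = 343.8 N·m clockwise.
Weight: 28.2 × 9.81 = 276.6 N down at 2.786 m → arm 0.011 m, τ = 276.6 × 0.011 = 3.043 N·m clockwise.
Net load moment about support A = 824.2 N·m clockwise.
Reaction R at support B is upward at 0 m, arm 2.797 m → moment R × 2.797 counterclockwise.
Balancing moments: R × 2.797 = 824.2, giving R = 295 N.

R_B ≈ 295 N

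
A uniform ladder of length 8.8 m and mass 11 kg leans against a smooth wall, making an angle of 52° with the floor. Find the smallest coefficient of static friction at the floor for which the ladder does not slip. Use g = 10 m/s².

Take moments about the foot of the ladder.
Ladder weight 11×10 = 110 N acts at 4.4 m along the ladder; its horizontal arm is 4.4·cos52° = 2.709 m → τ = 298 N·m clockwise.
Wall normal N acts horizontally at the top; its moment arm is the height L sinθ = 8.8·sin52° = 6.934 m, counterclockwise.
Setting net torque to zero: N × 6.934 = 298 → N = 42.98 N.
ΣFx = 0 ⇒ f = N_wall = 42.98 N. ΣFy = 0 ⇒ N_floor = 110 N.
μ_min = f / N_floor = 42.98 / 110 = 0.391.

μ_min ≈ 0.391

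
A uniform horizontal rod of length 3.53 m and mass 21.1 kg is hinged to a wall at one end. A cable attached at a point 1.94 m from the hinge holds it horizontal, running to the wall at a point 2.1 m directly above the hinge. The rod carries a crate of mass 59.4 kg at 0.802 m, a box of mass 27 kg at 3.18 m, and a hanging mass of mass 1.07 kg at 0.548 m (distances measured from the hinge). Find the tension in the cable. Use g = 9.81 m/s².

T ≈ 1180 N

About the hinge:
Beam weight: 21.1 × 9.81 = 207 N down at 1.765 m → arm 1.765 m, τ = 207 × 1.765 = 365.4 N·m clockwise.
Crate: 59.4 × 9.81 = 582.7 N down at 0.802 m → arm 0.802 m, τ = 582.7 × 0.802 = 467.3 N·m clockwise.
Box: 27 × 9.81 = 264.9 N down at 3.18 m → arm 3.18 m, τ = 264.9 × 3.18 = 842.4 N·m clockwise.
Hanging mass: 1.07 × 9.81 = 10.5 N down at 0.548 m → arm 0.548 m, τ = 10.5 × 0.548 = 5.754 N·m clockwise.
Total clockwise load moment = 1681 N·m.
The cable tension T acts at 1.94 m; only its component perpendicular to the rod, T sinθ, produces torque. sinθ = h/√(h²+d²) = 2.1/√(2.1²+1.94²) = 0.7345.
For rotational equilibrium, T × 1.94 × 0.7345 = 1681, so T = 1681 / 1.425 = 1180 N.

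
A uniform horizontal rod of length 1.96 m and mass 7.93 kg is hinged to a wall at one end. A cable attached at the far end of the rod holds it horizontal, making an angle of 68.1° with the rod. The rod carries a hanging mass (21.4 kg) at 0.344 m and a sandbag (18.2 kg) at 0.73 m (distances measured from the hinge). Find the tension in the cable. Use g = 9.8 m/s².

About the hinge:
Beam weight: 7.93 × 9.8 = 77.71 N down at 0.98 m → arm 0.98 m, τ = 77.71 × 0.98 = 76.16 N·m clockwise.
Hanging mass: 21.4 × 9.8 = 209.7 N down at 0.344 m → arm 0.344 m, τ = 209.7 × 0.344 = 72.14 N·m clockwise.
Sandbag: 18.2 × 9.8 = 178.4 N down at 0.73 m → arm 0.73 m, τ = 178.4 × 0.73 = 130.2 N·m clockwise.
Total clockwise load moment = 278.5 N·m.
The cable tension T acts at 1.96 m; only its component perpendicular to the rod, T sinθ, produces torque. sin 68.1° = 0.9278.
Στ = 0 ⇒ T × 1.96 × 0.9278 = 278.5 ⇒ T = 278.5 / 1.818 = 153 N.

T ≈ 153 N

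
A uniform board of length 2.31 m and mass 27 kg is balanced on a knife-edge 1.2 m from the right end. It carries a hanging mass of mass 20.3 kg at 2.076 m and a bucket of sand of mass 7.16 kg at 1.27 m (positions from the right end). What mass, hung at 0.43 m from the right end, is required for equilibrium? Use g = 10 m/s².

Choose the knife-edge (at 1.2 m from the right end) as the axis so the support reaction has zero arm there.
Beam weight: 27 × 10 = 270 N down at 1.155 m → arm 0.045 m, τ = 270 × 0.045 = 12.15 N·m clockwise.
Hanging mass: 20.3 × 10 = 203 N down at 2.076 m → arm 0.876 m, τ = 203 × 0.876 = 177.8 N·m counterclockwise.
Bucket of sand: 7.16 × 10 = 71.6 N down at 1.27 m → arm 0.07 m, τ = 71.6 × 0.07 = 5.012 N·m counterclockwise.
Net moment of known loads = 170.7 N·m counterclockwise.
An unknown mass m at 0.43 m has arm 0.77 m; its moment is m·g·0.77 clockwise.
Στ = 0 ⇒ m × 10 × 0.77 = 170.7 ⇒ m = 170.7 / (10 × 0.77) = 22.2 kg.

m ≈ 22.2 kg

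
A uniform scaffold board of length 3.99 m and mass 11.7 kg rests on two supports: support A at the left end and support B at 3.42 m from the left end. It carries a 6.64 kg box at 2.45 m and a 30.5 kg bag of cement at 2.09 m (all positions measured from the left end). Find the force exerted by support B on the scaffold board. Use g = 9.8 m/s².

R_B ≈ 296 N

Take moments about support A.
Beam weight: 11.7 × 9.8 = 114.7 N down at 1.995 m → arm 1.995 m, τ = 114.7 × 1.995 = 228.8 N·m clockwise.
Box: 6.64 × 9.8 = 65.07 N down at 2.45 m → arm 2.45 m, τ = 65.07 × 2.45 = 159.4 N·m clockwise.
Bag of cement: 30.5 × 9.8 = 298.9 N down at 2.09 m → arm 2.09 m, τ = 298.9 × 2.09 = 624.7 N·m clockwise.
Net load moment about support A = 1013 N·m clockwise.
Reaction R at support B is upward at 3.42 m, arm 3.42 m → moment R × 3.42 counterclockwise.
Balancing moments: R × 3.42 = 1013, giving R = 296 N.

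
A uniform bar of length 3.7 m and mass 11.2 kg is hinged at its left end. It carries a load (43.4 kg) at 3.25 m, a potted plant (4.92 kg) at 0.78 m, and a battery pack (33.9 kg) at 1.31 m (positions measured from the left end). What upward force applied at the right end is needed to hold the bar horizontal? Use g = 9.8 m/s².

F ≈ 556 N

Take moments about the left end.
Beam weight: 11.2 × 9.8 = 109.8 N down at 1.85 m → arm 1.85 m, τ = 109.8 × 1.85 = 203.1 N·m clockwise.
Load: 43.4 × 9.8 = 425.3 N down at 3.25 m → arm 3.25 m, τ = 425.3 × 3.25 = 1382 N·m clockwise.
Potted plant: 4.92 × 9.8 = 48.22 N down at 0.78 m → arm 0.78 m, τ = 48.22 × 0.78 = 37.61 N·m clockwise.
Battery pack: 33.9 × 9.8 = 332.2 N down at 1.31 m → arm 1.31 m, τ = 332.2 × 1.31 = 435.2 N·m clockwise.
Net moment of the loads = 2058 N·m clockwise.
The upward force F acts at the right end, arm 3.7 m, giving F × 3.7 counterclockwise.
Balancing moments: F × 3.7 = 2058, giving F = 2058 / 3.7 = 556 N.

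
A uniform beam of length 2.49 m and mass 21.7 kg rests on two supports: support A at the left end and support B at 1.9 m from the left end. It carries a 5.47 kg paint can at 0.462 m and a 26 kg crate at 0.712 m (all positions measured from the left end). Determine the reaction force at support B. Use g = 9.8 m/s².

About support A:
Beam weight: 21.7 × 9.8 = 212.7 N down at 1.245 m → arm 1.245 m, τ = 212.7 × 1.245 = 264.8 N·m clockwise.
Paint can: 5.47 × 9.8 = 53.61 N down at 0.462 m → arm 0.462 m, τ = 53.61 × 0.462 = 24.77 N·m clockwise.
Crate: 26 × 9.8 = 254.8 N down at 0.712 m → arm 0.712 m, τ = 254.8 × 0.712 = 181.4 N·m clockwise.
Net load moment about support A = 471 N·m clockwise.
Reaction R at support B is upward at 1.9 m, arm 1.9 m → moment R × 1.9 counterclockwise.
Setting net torque to zero: R × 1.9 = 471 → R = 248 N.

R_B ≈ 248 N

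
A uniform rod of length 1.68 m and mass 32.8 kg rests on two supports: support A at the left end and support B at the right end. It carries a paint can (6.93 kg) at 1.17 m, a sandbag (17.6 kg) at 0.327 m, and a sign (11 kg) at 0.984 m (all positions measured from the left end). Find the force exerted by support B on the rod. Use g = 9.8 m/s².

Sum moments about support A (its reaction then has zero moment arm).
Beam weight: 32.8 × 9.8 = 321.4 N down at 0.84 m → arm 0.84 m, τ = 321.4 × 0.84 = 270 N·m clockwise.
Paint can: 6.93 × 9.8 = 67.91 N down at 1.17 m → arm 1.17 m, τ = 67.91 × 1.17 = 79.45 N·m clockwise.
Sandbag: 17.6 × 9.8 = 172.5 N down at 0.327 m → arm 0.327 m, τ = 172.5 × 0.327 = 56.41 N·m clockwise.
Sign: 11 × 9.8 = 107.8 N down at 0.984 m → arm 0.984 m, τ = 107.8 × 0.984 = 106.1 N·m clockwise.
Net load moment about support A = 512 N·m clockwise.
Reaction R at support B is upward at 1.68 m, arm 1.68 m → moment R × 1.68 counterclockwise.
Στ = 0 ⇒ R × 1.68 = 512 ⇒ R = 305 N.

R_B ≈ 305 N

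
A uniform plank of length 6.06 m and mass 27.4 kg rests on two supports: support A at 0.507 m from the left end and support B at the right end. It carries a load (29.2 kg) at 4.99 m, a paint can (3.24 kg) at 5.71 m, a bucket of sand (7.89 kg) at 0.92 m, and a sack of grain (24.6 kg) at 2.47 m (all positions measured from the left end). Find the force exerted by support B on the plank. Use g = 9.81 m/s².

Take moments about support A.
Beam weight: 27.4 × 9.81 = 268.8 N down at 3.03 m → arm 2.523 m, τ = 268.8 × 2.523 = 678.2 N·m clockwise.
Load: 29.2 × 9.81 = 286.5 N down at 4.99 m → arm 4.483 m, τ = 286.5 × 4.483 = 1284 N·m clockwise.
Paint can: 3.24 × 9.81 = 31.78 N down at 5.71 m → arm 5.203 m, τ = 31.78 × 5.203 = 165.4 N·m clockwise.
Bucket of sand: 7.89 × 9.81 = 77.4 N down at 0.92 m → arm 0.413 m, τ = 77.4 × 0.413 = 31.97 N·m clockwise.
Sack of grain: 24.6 × 9.81 = 241.3 N down at 2.47 m → arm 1.963 m, τ = 241.3 × 1.963 = 473.7 N·m clockwise.
Net load moment about support A = 2633 N·m clockwise.
Reaction R at support B is upward at 6.06 m, arm 5.553 m → moment R × 5.553 counterclockwise.
Balancing moments: R × 5.553 = 2633, giving R = 474 N.

R_B ≈ 474 N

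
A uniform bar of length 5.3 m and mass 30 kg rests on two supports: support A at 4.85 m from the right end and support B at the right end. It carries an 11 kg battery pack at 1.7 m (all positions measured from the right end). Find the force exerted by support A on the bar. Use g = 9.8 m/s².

Sum moments about support B (its reaction then has zero moment arm).
Beam weight: 30 × 9.8 = 294 N down at 2.65 m → arm 2.65 m, τ = 294 × 2.65 = 779.1 N·m counterclockwise.
Battery pack: 11 × 9.8 = 107.8 N down at 1.7 m → arm 1.7 m, τ = 107.8 × 1.7 = 183.3 N·m counterclockwise.
Net load moment about support B = 962.4 N·m counterclockwise.
Reaction R at support A is upward at 4.85 m, arm 4.85 m → moment R × 4.85 clockwise.
Setting net torque to zero: R × 4.85 = 962.4 → R = 198 N.

R_A ≈ 198 N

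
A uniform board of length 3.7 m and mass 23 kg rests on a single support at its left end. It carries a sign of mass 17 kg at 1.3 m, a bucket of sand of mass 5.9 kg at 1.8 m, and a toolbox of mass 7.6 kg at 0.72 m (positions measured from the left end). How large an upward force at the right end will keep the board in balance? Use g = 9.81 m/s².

Taking torques about the left end:
Beam weight: 23 × 9.81 = 225.6 N down at 1.85 m → arm 1.85 m, τ = 225.6 × 1.85 = 417.4 N·m clockwise.
Sign: 17 × 9.81 = 166.8 N down at 1.3 m → arm 1.3 m, τ = 166.8 × 1.3 = 216.8 N·m clockwise.
Bucket of sand: 5.9 × 9.81 = 57.88 N down at 1.8 m → arm 1.8 m, τ = 57.88 × 1.8 = 104.2 N·m clockwise.
Toolbox: 7.6 × 9.81 = 74.56 N down at 0.72 m → arm 0.72 m, τ = 74.56 × 0.72 = 53.68 N·m clockwise.
Net moment of the loads = 792.1 N·m clockwise.
The upward force F acts at the right end, arm 3.7 m, giving F × 3.7 counterclockwise.
Balancing moments: F × 3.7 = 792.1, giving F = 792.1 / 3.7 = 214 N.

F ≈ 214 N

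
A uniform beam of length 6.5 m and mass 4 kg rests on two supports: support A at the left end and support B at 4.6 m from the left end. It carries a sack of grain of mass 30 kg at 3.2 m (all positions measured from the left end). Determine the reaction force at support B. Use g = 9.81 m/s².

R_B ≈ 232 N

About support A:
Beam weight: 4 × 9.81 = 39.24 N down at 3.25 m → arm 3.25 m, τ = 39.24 × 3.25 = 127.5 N·m clockwise.
Sack of grain: 30 × 9.81 = 294.3 N down at 3.2 m → arm 3.2 m, τ = 294.3 × 3.2 = 941.8 N·m clockwise.
Net load moment about support A = 1069 N·m clockwise.
Reaction R at support B is upward at 4.6 m, arm 4.6 m → moment R × 4.6 counterclockwise.
Balancing moments: R × 4.6 = 1069, giving R = 232 N.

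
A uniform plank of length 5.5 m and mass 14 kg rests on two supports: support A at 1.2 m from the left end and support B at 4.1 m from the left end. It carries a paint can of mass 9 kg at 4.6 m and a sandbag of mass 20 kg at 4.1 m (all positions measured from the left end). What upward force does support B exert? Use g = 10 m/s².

R_B ≈ 380 N

Take moments about support A.
Beam weight: 14 × 10 = 140 N down at 2.75 m → arm 1.55 m, τ = 140 × 1.55 = 217 N·m clockwise.
Paint can: 9 × 10 = 90 N down at 4.6 m → arm 3.4 m, τ = 90 × 3.4 = 306 N·m clockwise.
Sandbag: 20 × 10 = 200 N down at 4.1 m → arm 2.9 m, τ = 200 × 2.9 = 580 N·m clockwise.
Net load moment about support A = 1103 N·m clockwise.
Reaction R at support B is upward at 4.1 m, arm 2.9 m → moment R × 2.9 counterclockwise.
Balancing moments: R × 2.9 = 1103, giving R = 380 N.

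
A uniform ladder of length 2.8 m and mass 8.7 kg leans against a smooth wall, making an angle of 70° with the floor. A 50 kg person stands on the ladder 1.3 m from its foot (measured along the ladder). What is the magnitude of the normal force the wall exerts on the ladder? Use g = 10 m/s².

N_wall ≈ 100 N

Choose the foot of the ladder as the axis so the floor normal and friction both act there and drop out.
Ladder weight 8.7×10 = 87 N acts at 1.4 m along the ladder; its horizontal arm is 1.4·cos70° = 0.4788 m → τ = 41.66 N·m clockwise.
Person: 50×10 = 500 N at 1.3 m → arm 0.4446 m → τ = 222.3 N·m clockwise.
Wall normal N acts horizontally at the top; its moment arm is the height L sinθ = 2.8·sin70° = 2.631 m, counterclockwise.
Στ = 0 ⇒ N × 2.631 = 264 ⇒ N = 100 N.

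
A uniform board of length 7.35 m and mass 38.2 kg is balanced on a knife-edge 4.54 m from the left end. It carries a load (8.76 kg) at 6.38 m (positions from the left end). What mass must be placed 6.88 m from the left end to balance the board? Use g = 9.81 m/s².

m ≈ 7.23 kg

Taking torques about the knife-edge (at 4.54 m from the left end):
Beam weight: 38.2 × 9.81 = 374.7 N down at 3.675 m → arm 0.865 m, τ = 374.7 × 0.865 = 324.1 N·m counterclockwise.
Load: 8.76 × 9.81 = 85.94 N down at 6.38 m → arm 1.84 m, τ = 85.94 × 1.84 = 158.1 N·m clockwise.
Net moment of known loads = 166 N·m counterclockwise.
An unknown mass m at 6.88 m has arm 2.34 m; its moment is m·g·2.34 clockwise.
Balancing moments: m × 9.81 × 2.34 = 166, giving m = 166 / (9.81 × 2.34) = 7.23 kg.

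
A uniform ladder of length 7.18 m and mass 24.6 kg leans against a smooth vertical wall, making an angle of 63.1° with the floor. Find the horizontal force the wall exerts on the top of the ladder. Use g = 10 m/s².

Choose the foot of the ladder as the axis so the floor normal and friction both act there and drop out.
Ladder weight 24.6×10 = 246 N acts at 3.59 m along the ladder; its horizontal arm is 3.59·cos63.1° = 1.624 m → τ = 399.5 N·m clockwise.
Wall normal N acts horizontally at the top; its moment arm is the height L sinθ = 7.18·sin63.1° = 6.403 m, counterclockwise.
Στ = 0 ⇒ N × 6.403 = 399.5 ⇒ N = 62.4 N.

N_wall ≈ 62.4 N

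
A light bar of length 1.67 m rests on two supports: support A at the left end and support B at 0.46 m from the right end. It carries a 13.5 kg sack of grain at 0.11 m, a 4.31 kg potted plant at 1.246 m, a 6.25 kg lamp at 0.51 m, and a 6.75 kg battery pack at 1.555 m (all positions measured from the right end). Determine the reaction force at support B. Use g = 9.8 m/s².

R_B ≈ 250 N

About support A:
Sack of grain: 13.5 × 9.8 = 132.3 N down at 0.11 m → arm 1.56 m, τ = 132.3 × 1.56 = 206.4 N·m clockwise.
Potted plant: 4.31 × 9.8 = 42.24 N down at 1.246 m → arm 0.424 m, τ = 42.24 × 0.424 = 17.91 N·m clockwise.
Lamp: 6.25 × 9.8 = 61.25 N down at 0.51 m → arm 1.16 m, τ = 61.25 × 1.16 = 71.05 N·m clockwise.
Battery pack: 6.75 × 9.8 = 66.15 N down at 1.555 m → arm 0.115 m, τ = 66.15 × 0.115 = 7.607 N·m clockwise.
Net load moment about support A = 303 N·m clockwise.
Reaction R at support B is upward at 0.46 m, arm 1.21 m → moment R × 1.21 counterclockwise.
For rotational equilibrium, R × 1.21 = 303, so R = 250 N.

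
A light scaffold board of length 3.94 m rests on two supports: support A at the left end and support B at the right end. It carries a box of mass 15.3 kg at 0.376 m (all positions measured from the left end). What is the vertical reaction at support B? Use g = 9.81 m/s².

Choose support A as the axis so its reaction then has zero moment arm.
Box: 15.3 × 9.81 = 150.1 N down at 0.376 m → arm 0.376 m, τ = 150.1 × 0.376 = 56.44 N·m clockwise.
Net load moment about support A = 56.44 N·m clockwise.
Reaction R at support B is upward at 3.94 m, arm 3.94 m → moment R × 3.94 counterclockwise.
Balancing moments: R × 3.94 = 56.44, giving R = 14.3 N.

R_B ≈ 14.3 N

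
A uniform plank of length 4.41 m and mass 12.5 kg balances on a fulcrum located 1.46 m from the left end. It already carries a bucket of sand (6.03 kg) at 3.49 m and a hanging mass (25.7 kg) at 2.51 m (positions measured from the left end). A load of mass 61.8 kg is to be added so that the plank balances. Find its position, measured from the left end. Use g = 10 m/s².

Taking torques about the fulcrum (at 1.46 m from the left end):
Beam weight: 12.5 × 10 = 125 N down at 2.205 m → arm 0.745 m, τ = 125 × 0.745 = 93.12 N·m clockwise.
Bucket of sand: 6.03 × 10 = 60.3 N down at 3.49 m → arm 2.03 m, τ = 60.3 × 2.03 = 122.4 N·m clockwise.
Hanging mass: 25.7 × 10 = 257 N down at 2.51 m → arm 1.05 m, τ = 257 × 1.05 = 269.9 N·m clockwise.
Net moment of existing loads = 485.4 N·m clockwise.
The load weighs 61.8 × 10 = 618 N and must supply an equal counterclockwise moment, so its lever arm about the fulcrum is 485.4 / 618 = 0.785 m.
That puts it at 1.46 − 0.785 = 0.675 m from the left end.

x ≈ 0.675 m from the left end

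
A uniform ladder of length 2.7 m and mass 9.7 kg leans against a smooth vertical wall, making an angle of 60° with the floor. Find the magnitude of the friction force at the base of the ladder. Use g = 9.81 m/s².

Take moments about the foot of the ladder.
Ladder weight 9.7×9.81 = 95.16 N acts at 1.35 m along the ladder; its horizontal arm is 1.35·cos60° = 0.675 m → τ = 64.23 N·m clockwise.
Wall normal N acts horizontally at the top; its moment arm is the height L sinθ = 2.7·sin60° = 2.338 m, counterclockwise.
For rotational equilibrium, N × 2.338 = 64.23, so N = 27.5 N.
ΣFx = 0: friction at the foot balances the wall's push, so f = N_wall = 27.5 N.

f ≈ 27.5 N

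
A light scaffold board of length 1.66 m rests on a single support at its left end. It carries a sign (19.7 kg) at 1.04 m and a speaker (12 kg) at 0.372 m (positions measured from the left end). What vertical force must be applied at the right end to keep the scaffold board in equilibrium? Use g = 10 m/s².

F ≈ 150 N

Choose the left end as the axis so the unknown pivot reaction has zero arm there.
Sign: 19.7 × 10 = 197 N down at 1.04 m → arm 1.04 m, τ = 197 × 1.04 = 204.9 N·m clockwise.
Speaker: 12 × 10 = 120 N down at 0.372 m → arm 0.372 m, τ = 120 × 0.372 = 44.64 N·m clockwise.
Net moment of the loads = 249.5 N·m clockwise.
The upward force F acts at the right end, arm 1.66 m, giving F × 1.66 counterclockwise.
For rotational equilibrium, F × 1.66 = 249.5, so F = 249.5 / 1.66 = 150 N.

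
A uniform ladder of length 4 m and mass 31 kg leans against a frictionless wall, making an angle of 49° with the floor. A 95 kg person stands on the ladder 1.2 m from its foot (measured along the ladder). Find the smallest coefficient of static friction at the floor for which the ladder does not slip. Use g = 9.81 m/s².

Sum moments about the foot of the ladder (the floor normal and friction both act there and drop out).
Ladder weight 31×9.81 = 304.1 N acts at 2 m along the ladder; its horizontal arm is 2·cos49° = 1.312 m → τ = 399 N·m clockwise.
Person: 95×9.81 = 932 N at 1.2 m → arm 0.7873 m → τ = 733.8 N·m clockwise.
Wall normal N acts horizontally at the top; its moment arm is the height L sinθ = 4·sin49° = 3.019 m, counterclockwise.
Setting net torque to zero: N × 3.019 = 1133 → N = 375.3 N.
ΣFx = 0 ⇒ f = N_wall = 375.3 N. ΣFy = 0 ⇒ N_floor = 1236 N.
μ_min = f / N_floor = 375.3 / 1236 = 0.304.

μ_min ≈ 0.304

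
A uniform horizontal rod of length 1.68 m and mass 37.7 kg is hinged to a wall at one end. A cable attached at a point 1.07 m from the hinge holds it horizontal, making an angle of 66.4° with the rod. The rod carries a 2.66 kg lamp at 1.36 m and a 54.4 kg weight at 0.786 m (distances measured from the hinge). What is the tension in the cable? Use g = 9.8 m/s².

T ≈ 780 N

Choose the hinge as the axis so the unknown hinge reaction has zero arm there.
Beam weight: 37.7 × 9.8 = 369.5 N down at 0.84 m → arm 0.84 m, τ = 369.5 × 0.84 = 310.4 N·m clockwise.
Lamp: 2.66 × 9.8 = 26.07 N down at 1.36 m → arm 1.36 m, τ = 26.07 × 1.36 = 35.46 N·m clockwise.
Weight: 54.4 × 9.8 = 533.1 N down at 0.786 m → arm 0.786 m, τ = 533.1 × 0.786 = 419 N·m clockwise.
Total clockwise load moment = 764.9 N·m.
The cable tension T acts at 1.07 m; only its component perpendicular to the rod, T sinθ, produces torque. sin 66.4° = 0.9164.
For rotational equilibrium, T × 1.07 × 0.9164 = 764.9, so T = 764.9 / 0.9805 = 780 N.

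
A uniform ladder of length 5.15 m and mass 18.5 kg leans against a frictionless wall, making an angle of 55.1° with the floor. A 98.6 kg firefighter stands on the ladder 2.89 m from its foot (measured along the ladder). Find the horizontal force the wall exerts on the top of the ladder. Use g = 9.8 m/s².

Sum moments about the foot of the ladder (the floor normal and friction both act there and drop out).
Ladder weight 18.5×9.8 = 181.3 N acts at 2.575 m along the ladder; its horizontal arm is 2.575·cos55.1° = 1.473 m → τ = 267.1 N·m clockwise.
Firefighter: 98.6×9.8 = 966.3 N at 2.89 m → arm 1.654 m → τ = 1598 N·m clockwise.
Wall normal N acts horizontally at the top; its moment arm is the height L sinθ = 5.15·sin55.1° = 4.224 m, counterclockwise.
Στ = 0 ⇒ N × 4.224 = 1865 ⇒ N = 442 N.

N_wall ≈ 442 N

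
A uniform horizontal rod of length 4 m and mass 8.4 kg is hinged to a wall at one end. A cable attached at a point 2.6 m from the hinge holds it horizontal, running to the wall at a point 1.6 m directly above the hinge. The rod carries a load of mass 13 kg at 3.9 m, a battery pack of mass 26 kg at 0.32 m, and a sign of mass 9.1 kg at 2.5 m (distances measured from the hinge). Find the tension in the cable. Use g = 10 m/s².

T ≈ 723 N

About the hinge:
Beam weight: 8.4 × 10 = 84 N down at 2 m → arm 2 m, τ = 84 × 2 = 168 N·m clockwise.
Load: 13 × 10 = 130 N down at 3.9 m → arm 3.9 m, τ = 130 × 3.9 = 507 N·m clockwise.
Battery pack: 26 × 10 = 260 N down at 0.32 m → arm 0.32 m, τ = 260 × 0.32 = 83.2 N·m clockwise.
Sign: 9.1 × 10 = 91 N down at 2.5 m → arm 2.5 m, τ = 91 × 2.5 = 227.5 N·m clockwise.
Total clockwise load moment = 985.7 N·m.
The cable tension T acts at 2.6 m; only its component perpendicular to the rod, T sinθ, produces torque. sinθ = h/√(h²+d²) = 1.6/√(1.6²+2.6²) = 0.5241.
Balancing moments: T × 2.6 × 0.5241 = 985.7, giving T = 985.7 / 1.363 = 723 N.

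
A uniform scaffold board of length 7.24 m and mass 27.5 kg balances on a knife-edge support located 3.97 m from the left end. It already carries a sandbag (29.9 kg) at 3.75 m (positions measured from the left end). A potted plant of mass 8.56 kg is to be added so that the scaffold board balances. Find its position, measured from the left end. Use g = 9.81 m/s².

x ≈ 5.86 m from the left end

Take moments about the knife-edge support (at 3.97 m from the left end).
Beam weight: 27.5 × 9.81 = 269.8 N down at 3.62 m → arm 0.35 m, τ = 269.8 × 0.35 = 94.43 N·m counterclockwise.
Sandbag: 29.9 × 9.81 = 293.3 N down at 3.75 m → arm 0.22 m, τ = 293.3 × 0.22 = 64.53 N·m counterclockwise.
Net moment of existing loads = 159 N·m counterclockwise.
The potted plant weighs 8.56 × 9.81 = 83.97 N and must supply an equal clockwise moment, so its lever arm about the knife-edge support is 159 / 83.97 = 1.89 m.
That puts it at 3.97 + 1.89 = 5.86 m from the left end.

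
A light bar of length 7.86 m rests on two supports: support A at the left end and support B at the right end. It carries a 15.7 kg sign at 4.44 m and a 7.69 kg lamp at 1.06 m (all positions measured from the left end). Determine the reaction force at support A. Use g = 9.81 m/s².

R_A ≈ 132 N

Sum moments about support B (its reaction then has zero moment arm).
Sign: 15.7 × 9.81 = 154 N down at 4.44 m → arm 3.42 m, τ = 154 × 3.42 = 526.7 N·m counterclockwise.
Lamp: 7.69 × 9.81 = 75.44 N down at 1.06 m → arm 6.8 m, τ = 75.44 × 6.8 = 513 N·m counterclockwise.
Net load moment about support B = 1040 N·m counterclockwise.
Reaction R at support A is upward at 0 m, arm 7.86 m → moment R × 7.86 clockwise.
Balancing moments: R × 7.86 = 1040, giving R = 132 N.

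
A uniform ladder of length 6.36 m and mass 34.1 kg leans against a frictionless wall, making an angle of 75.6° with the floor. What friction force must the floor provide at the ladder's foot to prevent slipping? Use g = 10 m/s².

Take moments about the foot of the ladder.
Ladder weight 34.1×10 = 341 N acts at 3.18 m along the ladder; its horizontal arm is 3.18·cos75.6° = 0.7908 m → τ = 269.7 N·m clockwise.
Wall normal N acts horizontally at the top; its moment arm is the height L sinθ = 6.36·sin75.6° = 6.16 m, counterclockwise.
For rotational equilibrium, N × 6.16 = 269.7, so N = 43.8 N.
ΣFx = 0: friction at the foot balances the wall's push, so f = N_wall = 43.8 N.

f ≈ 43.8 N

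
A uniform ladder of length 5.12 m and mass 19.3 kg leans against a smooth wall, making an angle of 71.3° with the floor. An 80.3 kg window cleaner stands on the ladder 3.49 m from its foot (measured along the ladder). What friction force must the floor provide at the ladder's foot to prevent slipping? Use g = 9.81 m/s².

Taking torques about the foot of the ladder:
Ladder weight 19.3×9.81 = 189.3 N acts at 2.56 m along the ladder; its horizontal arm is 2.56·cos71.3° = 0.8208 m → τ = 155.4 N·m clockwise.
Window cleaner: 80.3×9.81 = 787.7 N at 3.49 m → arm 1.119 m → τ = 881.4 N·m clockwise.
Wall normal N acts horizontally at the top; its moment arm is the height L sinθ = 5.12·sin71.3° = 4.85 m, counterclockwise.
Στ = 0 ⇒ N × 4.85 = 1037 ⇒ N = 214 N.
ΣFx = 0: friction at the foot balances the wall's push, so f = N_wall = 214 N.

f ≈ 214 N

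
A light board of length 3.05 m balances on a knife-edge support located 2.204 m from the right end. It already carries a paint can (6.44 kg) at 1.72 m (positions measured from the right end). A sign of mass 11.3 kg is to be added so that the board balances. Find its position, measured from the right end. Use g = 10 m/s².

x ≈ 2.48 m from the right end

Choose the knife-edge support (at 2.204 m from the right end) as the axis so the support reaction has zero arm there.
Paint can: 6.44 × 10 = 64.4 N down at 1.72 m → arm 0.484 m, τ = 64.4 × 0.484 = 31.17 N·m clockwise.
Net moment of existing loads = 31.17 N·m clockwise.
The sign weighs 11.3 × 10 = 113 N and must supply an equal counterclockwise moment, so its lever arm about the knife-edge support is 31.17 / 113 = 0.276 m.
That puts it at 2.204 + 0.276 = 2.48 m from the right end.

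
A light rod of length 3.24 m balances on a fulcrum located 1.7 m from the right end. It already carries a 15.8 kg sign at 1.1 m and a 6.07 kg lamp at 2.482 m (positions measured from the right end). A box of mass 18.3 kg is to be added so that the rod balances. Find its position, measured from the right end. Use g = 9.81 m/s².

About the fulcrum (at 1.7 m from the right end):
Sign: 15.8 × 9.81 = 155 N down at 1.1 m → arm 0.6 m, τ = 155 × 0.6 = 93 N·m clockwise.
Lamp: 6.07 × 9.81 = 59.55 N down at 2.482 m → arm 0.782 m, τ = 59.55 × 0.782 = 46.57 N·m counterclockwise.
Net moment of existing loads = 46.43 N·m clockwise.
The box weighs 18.3 × 9.81 = 179.5 N and must supply an equal counterclockwise moment, so its lever arm about the fulcrum is 46.43 / 179.5 = 0.259 m.
That puts it at 1.7 + 0.259 = 1.96 m from the right end.

x ≈ 1.96 m from the right end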